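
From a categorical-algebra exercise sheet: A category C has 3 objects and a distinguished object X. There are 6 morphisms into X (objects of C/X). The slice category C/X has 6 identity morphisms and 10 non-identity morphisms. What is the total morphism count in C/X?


In the slice category C/X, objects are morphisms to X.
Identity morphisms: 6 (one per object of C/X).
Non-identity morphisms: 10.
Total = 6 + 10 = 16

16


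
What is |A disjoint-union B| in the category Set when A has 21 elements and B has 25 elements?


In Set, the coproduct A + B is the disjoint union.
|A + B| = |A| + |B| = 21 + 25 = 46

46


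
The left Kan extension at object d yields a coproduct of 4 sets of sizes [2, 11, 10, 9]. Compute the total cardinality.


Pointwise, the left Kan extension (Lan_F H)(d) is the colimit, indexed
by the comma category (F downarrow d), of H composed with the
projection (F downarrow d) -> C. Here that colimit is given
as a coproduct (disjoint union) of sets, so its cardinality is the
sum of the sizes of the summands.
Coproduct of sets with sizes: 2 + 11 + 10 + 9
= 32

32


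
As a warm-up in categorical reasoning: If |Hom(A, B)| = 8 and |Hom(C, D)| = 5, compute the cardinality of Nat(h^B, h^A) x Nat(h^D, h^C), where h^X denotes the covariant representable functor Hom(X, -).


By the Yoneda lemma, Nat(h^B, h^A) is isomorphic to Hom(A, B),
so |Nat(h^B, h^A)| = |Hom(A, B)| and |Nat(h^D, h^C)| = |Hom(C, D)|.
|Hom(A, B)| = 8, |Hom(C, D)| = 5.
|Nat(h^B, h^A) x Nat(h^D, h^C)| = 8 * 5 = 40

40


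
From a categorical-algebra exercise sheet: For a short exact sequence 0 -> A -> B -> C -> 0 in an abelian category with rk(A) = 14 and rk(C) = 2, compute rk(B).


For a short exact sequence 0 -> A -> B -> C -> 0,
rank is additive: rank(B) = rank(A) + rank(C).
rank(B) = 14 + 2 = 16

16


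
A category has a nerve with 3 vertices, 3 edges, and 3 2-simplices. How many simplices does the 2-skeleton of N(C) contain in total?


The 2-skeleton of the nerve N(C) consists of simplices in dimensions 0, 1, 2:
  |N(C)_0| = 3 (objects)
  |N(C)_1| = 3 (morphisms)
  |N(C)_2| = 3 (composable pairs)
Total = 3 + 3 + 3 = 9

9


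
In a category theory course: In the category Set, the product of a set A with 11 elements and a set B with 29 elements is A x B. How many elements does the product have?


In Set, the product A x B is the Cartesian product.
By the universal property, |A x B| = |A| * |B|.
|A x B| = 11 * 29 = 319

319


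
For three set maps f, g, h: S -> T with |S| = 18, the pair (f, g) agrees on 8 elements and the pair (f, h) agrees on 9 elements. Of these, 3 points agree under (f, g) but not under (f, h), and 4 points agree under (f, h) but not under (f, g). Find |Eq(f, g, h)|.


Eq(f, g, h) is the triple-agreement set: points in S where all three
maps take the same value. Using inclusion-exclusion on the pairwise data:
Pair (f, g) agrees on 8 points; pair (f, h) on 9 points.
Points agreeing under (f, g) but not (f, h) = 3; under (f, h) but not (f, g) = 4.
Triple-agreement = agreement-in-(f, g) minus points that agree under (f, g) but not (f, h):
|Eq(f, g, h)| = 8 - 3 = 5
(cross-check via (f, h): 9 - 4 = 5.)

5


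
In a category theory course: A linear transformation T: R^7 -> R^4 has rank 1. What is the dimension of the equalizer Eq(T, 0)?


The equalizer of f and the zero map is ker(f).
By the rank-nullity theorem: dim(ker(f)) = dim(domain) - rank(f).
dim(ker(f)) = 7 - 1 = 6

6


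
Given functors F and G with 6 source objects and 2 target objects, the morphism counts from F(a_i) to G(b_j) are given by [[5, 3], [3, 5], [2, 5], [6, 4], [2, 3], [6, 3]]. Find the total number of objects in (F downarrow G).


Objects of (F downarrow G) are triples (a, b, h: F(a)->G(b)).
The count equals the sum of all entries in the hom-matrix.
sum(row 0) = 8
sum(row 1) = 8
sum(row 2) = 7
sum(row 3) = 10
sum(row 4) = 5
sum(row 5) = 9
Grand total = 47

47


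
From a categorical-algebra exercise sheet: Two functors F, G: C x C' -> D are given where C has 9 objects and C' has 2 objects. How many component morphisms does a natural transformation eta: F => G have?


A natural transformation eta: F => G assigns one component morphism per
object of the domain category.
The domain is the product category C x C', so
|Ob(C x C')| = |Ob(C)| * |Ob(C')| = 9 * 2 = 18.
Therefore eta has 18 component morphisms.

18


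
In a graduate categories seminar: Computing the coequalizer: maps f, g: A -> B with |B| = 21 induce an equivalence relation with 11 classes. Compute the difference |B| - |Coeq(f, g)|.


The coequalizer Coeq(f, g) = B / ~ has one element per equivalence class.
|B| = 21, |Coeq(f, g)| = 11.
|B| - |Coeq(f, g)| = 21 - 11 = 10.

10


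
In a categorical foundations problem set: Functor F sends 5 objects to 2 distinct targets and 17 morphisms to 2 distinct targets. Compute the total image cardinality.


The image of F consists of distinct objects and distinct morphisms.
|Im(F)| on objects = 2
|Im(F)| on morphisms = 2
Total image cardinality = 2 + 2 = 4

4


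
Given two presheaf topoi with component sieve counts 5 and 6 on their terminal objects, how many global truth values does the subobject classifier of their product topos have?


In a product of presheaf topoi E_1 x E_2, the subobject classifier
is Omega = Omega_1 x Omega_2 (componentwise), so
|Omega(top)| = |Omega_1(top_1)| * |Omega_2(top_2)|.
= 5 * 6 = 30.

30


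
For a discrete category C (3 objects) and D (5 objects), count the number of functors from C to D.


A functor from a discrete category C to D is determined by
where each object maps. Each of the 3 objects of C can map
to any of the 5 objects of D independently.
Number of functors = 5^3 = 125

125


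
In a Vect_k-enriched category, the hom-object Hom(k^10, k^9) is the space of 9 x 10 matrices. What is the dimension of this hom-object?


In Vect-enriched categories, Hom(k^n, k^m) is the space of m x n matrices.
dim(Hom(k^10, k^9)) = 9 * 10 = 90

90


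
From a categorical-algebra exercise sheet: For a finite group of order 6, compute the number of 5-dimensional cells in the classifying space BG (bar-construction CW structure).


In the bar-construction CW model of BG, the n-cells are indexed by
n-tuples [g_1|...|g_n] of non-identity elements of G (degenerate
simplices with some g_i = e do not contribute cells), so there are
(|G| - 1)^n n-cells.
For dim = 5 with |G| = 6:
cells = (6 - 1)^5 = 5^5 = 3125

3125


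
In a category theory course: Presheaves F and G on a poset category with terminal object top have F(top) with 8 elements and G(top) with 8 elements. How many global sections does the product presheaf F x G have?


Global sections of a presheaf on a poset with terminal top satisfy
Gamma(H) ~ H(top). Presheaves admit pointwise products, so
(F x G)(top) = F(top) x G(top) (Cartesian product).
|Gamma(F x G)| = |F(top)| * |G(top)| = 8 * 8 = 64.

64


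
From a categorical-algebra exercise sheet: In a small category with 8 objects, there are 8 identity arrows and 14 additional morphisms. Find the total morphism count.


Each object has an identity morphism, giving 8 identities.
Adding the 14 non-identity morphisms:
Total = 8 + 14 = 22

22


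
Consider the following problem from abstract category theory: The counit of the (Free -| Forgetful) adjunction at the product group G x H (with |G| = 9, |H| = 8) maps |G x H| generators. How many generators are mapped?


The counit epsilon_K: F(U(K)) -> K of the Free-Forgetful adjunction
maps |K| generators of F(U(K)) into K. For K = G x H (the product group),
|G x H| = |G| * |H|.
Total generators mapped = 9 * 8 = 72.

72


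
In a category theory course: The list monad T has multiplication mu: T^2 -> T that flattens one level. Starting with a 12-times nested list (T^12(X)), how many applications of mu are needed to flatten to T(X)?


Each application of mu: T^2 -> T removes one layer of nesting.
Starting at depth 12 (i.e., T^12(X)), we need to reach T(X).
Number of mu applications = 12 - 1 = 11

11


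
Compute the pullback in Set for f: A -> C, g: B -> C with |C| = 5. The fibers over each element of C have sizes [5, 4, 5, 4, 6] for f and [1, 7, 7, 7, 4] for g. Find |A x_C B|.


The pullback A x_C B consists of pairs (a, b) with f(a) = g(b).
For each element c in C, the fiber product has |f^-1(c)| * |g^-1(c)| elements.
Summing over C: 5 * 1 + 4 * 7 + 5 * 7 + 4 * 7 + 6 * 4
= 5 + 28 + 35 + 28 + 24 = 120

120


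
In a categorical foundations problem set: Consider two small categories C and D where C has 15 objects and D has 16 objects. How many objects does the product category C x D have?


The product category C x D has objects that are pairs (c, d).
Number of pairs = |Ob(C)| * |Ob(D)| = 15 * 16 = 240

240


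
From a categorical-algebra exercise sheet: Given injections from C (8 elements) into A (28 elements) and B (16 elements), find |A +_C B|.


The pushout A +_C B identifies the images of C in A and B.
|A +_C B| = |A| + |B| - |C| (for injections).
= 28 + 16 - 8 = 36

36


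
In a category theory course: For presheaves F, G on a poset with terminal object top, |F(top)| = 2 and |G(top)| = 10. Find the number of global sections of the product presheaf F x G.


Global sections of a presheaf on a poset with terminal top satisfy
Gamma(H) ~ H(top). Presheaves admit pointwise products, so
(F x G)(top) = F(top) x G(top) (Cartesian product).
|Gamma(F x G)| = |F(top)| * |G(top)| = 2 * 10 = 20.

20


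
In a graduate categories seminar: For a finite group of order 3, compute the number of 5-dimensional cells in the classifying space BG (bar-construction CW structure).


In the bar-construction CW model of BG, the n-cells are indexed by
n-tuples [g_1|...|g_n] of non-identity elements of G (degenerate
simplices with some g_i = e do not contribute cells), so there are
(|G| - 1)^n n-cells.
For dim = 5 with |G| = 3:
cells = (3 - 1)^5 = 2^5 = 32

32


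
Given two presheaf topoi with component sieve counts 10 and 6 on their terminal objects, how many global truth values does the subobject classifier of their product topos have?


In a product of presheaf topoi E_1 x E_2, the subobject classifier
is Omega = Omega_1 x Omega_2 (componentwise), so
|Omega(top)| = |Omega_1(top_1)| * |Omega_2(top_2)|.
= 10 * 6 = 60.

60


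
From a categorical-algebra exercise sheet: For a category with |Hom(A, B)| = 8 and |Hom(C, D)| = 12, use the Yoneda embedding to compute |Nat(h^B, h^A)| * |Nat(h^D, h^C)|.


By the Yoneda lemma, Nat(h^B, h^A) is isomorphic to Hom(A, B),
so |Nat(h^B, h^A)| = |Hom(A, B)| and |Nat(h^D, h^C)| = |Hom(C, D)|.
|Hom(A, B)| = 8, |Hom(C, D)| = 12.
|Nat(h^B, h^A) x Nat(h^D, h^C)| = 8 * 12 = 96

96


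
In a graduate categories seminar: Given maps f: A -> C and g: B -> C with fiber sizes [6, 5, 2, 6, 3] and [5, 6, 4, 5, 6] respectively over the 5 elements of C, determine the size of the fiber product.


The pullback A x_C B consists of pairs (a, b) with f(a) = g(b).
For each element c in C, the fiber product has |f^-1(c)| * |g^-1(c)| elements.
Summing over C: 6 * 5 + 5 * 6 + 2 * 4 + 6 * 5 + 3 * 6
= 30 + 30 + 8 + 30 + 18 = 116

116


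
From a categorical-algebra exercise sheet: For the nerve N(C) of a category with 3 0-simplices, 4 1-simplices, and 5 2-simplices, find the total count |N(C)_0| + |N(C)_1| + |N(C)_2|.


The 2-skeleton of the nerve N(C) consists of simplices in dimensions 0, 1, 2:
  |N(C)_0| = 3 (objects)
  |N(C)_1| = 4 (morphisms)
  |N(C)_2| = 5 (composable pairs)
Total = 3 + 4 + 5 = 12

12


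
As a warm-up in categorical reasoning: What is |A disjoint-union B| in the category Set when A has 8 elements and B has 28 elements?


In Set, the coproduct A + B is the disjoint union.
|A + B| = |A| + |B| = 8 + 28 = 36

36


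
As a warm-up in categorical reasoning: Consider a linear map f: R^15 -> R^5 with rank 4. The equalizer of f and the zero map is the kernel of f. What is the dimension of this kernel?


The equalizer of f and the zero map is ker(f).
By the rank-nullity theorem: dim(ker(f)) = dim(domain) - rank(f).
dim(ker(f)) = 15 - 4 = 11

11


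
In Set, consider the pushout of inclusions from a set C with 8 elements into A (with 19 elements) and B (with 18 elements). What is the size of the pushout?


The pushout A +_C B identifies the images of C in A and B.
|A +_C B| = |A| + |B| - |C| (for injections).
= 19 + 18 - 8 = 29

29


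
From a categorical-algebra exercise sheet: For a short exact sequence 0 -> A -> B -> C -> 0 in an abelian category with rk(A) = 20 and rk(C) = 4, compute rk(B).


For a short exact sequence 0 -> A -> B -> C -> 0,
rank is additive: rank(B) = rank(A) + rank(C).
rank(B) = 20 + 4 = 24

24


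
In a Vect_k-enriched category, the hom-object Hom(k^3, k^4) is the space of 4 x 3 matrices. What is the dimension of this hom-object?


In Vect-enriched categories, Hom(k^n, k^m) is the space of m x n matrices.
dim(Hom(k^3, k^4)) = 4 * 3 = 12

12


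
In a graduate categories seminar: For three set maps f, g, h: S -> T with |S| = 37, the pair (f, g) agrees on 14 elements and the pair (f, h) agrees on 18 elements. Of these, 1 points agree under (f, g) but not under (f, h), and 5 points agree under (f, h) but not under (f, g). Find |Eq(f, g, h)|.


Eq(f, g, h) is the triple-agreement set: points in S where all three
maps take the same value. Using inclusion-exclusion on the pairwise data:
Pair (f, g) agrees on 14 points; pair (f, h) on 18 points.
Points agreeing under (f, g) but not (f, h) = 1; under (f, h) but not (f, g) = 5.
Triple-agreement = agreement-in-(f, g) minus points that agree under (f, g) but not (f, h):
|Eq(f, g, h)| = 14 - 1 = 13
(cross-check via (f, h): 18 - 5 = 13.)

13


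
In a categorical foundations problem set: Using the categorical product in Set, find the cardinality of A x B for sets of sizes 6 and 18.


In Set, the product A x B is the Cartesian product.
By the universal property, |A x B| = |A| * |B|.
|A x B| = 6 * 18 = 108

108


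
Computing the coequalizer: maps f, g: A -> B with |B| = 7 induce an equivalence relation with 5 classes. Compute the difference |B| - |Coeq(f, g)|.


The coequalizer Coeq(f, g) = B / ~ has one element per equivalence class.
|B| = 7, |Coeq(f, g)| = 5.
|B| - |Coeq(f, g)| = 7 - 5 = 2.

2


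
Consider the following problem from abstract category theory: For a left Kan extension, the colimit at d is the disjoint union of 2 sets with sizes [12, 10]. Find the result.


Pointwise, the left Kan extension (Lan_F H)(d) is the colimit, indexed
by the comma category (F downarrow d), of H composed with the
projection (F downarrow d) -> C. Here that colimit is given
as a coproduct (disjoint union) of sets, so its cardinality is the
sum of the sizes of the summands.
Coproduct of sets with sizes: 12 + 10
= 22

22


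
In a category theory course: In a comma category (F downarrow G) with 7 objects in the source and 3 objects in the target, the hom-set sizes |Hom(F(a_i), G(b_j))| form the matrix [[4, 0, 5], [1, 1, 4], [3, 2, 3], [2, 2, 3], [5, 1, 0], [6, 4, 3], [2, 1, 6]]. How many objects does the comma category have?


Objects of (F downarrow G) are triples (a, b, h: F(a)->G(b)).
The count equals the sum of all entries in the hom-matrix.
sum(row 0) = 9
sum(row 1) = 6
sum(row 2) = 8
sum(row 3) = 7
sum(row 4) = 6
sum(row 5) = 13
sum(row 6) = 9
Grand total = 58

58


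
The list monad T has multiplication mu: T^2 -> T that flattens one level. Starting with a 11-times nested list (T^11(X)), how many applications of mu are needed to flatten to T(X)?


Each application of mu: T^2 -> T removes one layer of nesting.
Starting at depth 11 (i.e., T^11(X)), we need to reach T(X).
Number of mu applications = 11 - 1 = 10

10


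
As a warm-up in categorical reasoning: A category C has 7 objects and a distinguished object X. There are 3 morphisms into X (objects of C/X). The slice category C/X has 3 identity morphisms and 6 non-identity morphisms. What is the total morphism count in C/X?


In the slice category C/X, objects are morphisms to X.
Identity morphisms: 3 (one per object of C/X).
Non-identity morphisms: 6.
Total = 3 + 6 = 9

9


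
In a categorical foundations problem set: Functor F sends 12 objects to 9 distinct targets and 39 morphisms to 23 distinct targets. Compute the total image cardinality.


The image of F consists of distinct objects and distinct morphisms.
|Im(F)| on objects = 9
|Im(F)| on morphisms = 23
Total image cardinality = 9 + 23 = 32

32


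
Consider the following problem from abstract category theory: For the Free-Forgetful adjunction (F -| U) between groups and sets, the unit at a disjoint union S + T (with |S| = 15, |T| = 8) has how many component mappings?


The unit eta_X: X -> U(F(X)) of the Free-Forgetful adjunction
maps each element of X to a generator of F(X). For X = S + T (disjoint
union in Set), |S + T| = |S| + |T|.
Total mappings = 15 + 8 = 23.

23


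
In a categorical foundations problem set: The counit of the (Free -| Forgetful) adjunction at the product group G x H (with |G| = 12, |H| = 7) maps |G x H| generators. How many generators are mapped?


The counit epsilon_K: F(U(K)) -> K of the Free-Forgetful adjunction
maps |K| generators of F(U(K)) into K. For K = G x H (the product group),
|G x H| = |G| * |H|.
Total generators mapped = 12 * 7 = 84.

84


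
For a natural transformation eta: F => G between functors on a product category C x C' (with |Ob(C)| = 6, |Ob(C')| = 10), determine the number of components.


A natural transformation eta: F => G assigns one component morphism per
object of the domain category.
The domain is the product category C x C', so
|Ob(C x C')| = |Ob(C)| * |Ob(C')| = 6 * 10 = 60.
Therefore eta has 60 component morphisms.

60


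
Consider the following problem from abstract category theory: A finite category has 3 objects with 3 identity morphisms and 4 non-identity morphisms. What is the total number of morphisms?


Each object has an identity morphism, giving 3 identities.
Adding the 4 non-identity morphisms:
Total = 3 + 4 = 7

7


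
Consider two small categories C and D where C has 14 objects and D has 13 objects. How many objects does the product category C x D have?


The product category C x D has objects that are pairs (c, d).
Number of pairs = |Ob(C)| * |Ob(D)| = 14 * 13 = 182

182


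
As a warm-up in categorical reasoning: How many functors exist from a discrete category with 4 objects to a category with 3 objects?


A functor from a discrete category C to D is determined by
where each object maps. Each of the 4 objects of C can map
to any of the 3 objects of D independently.
Number of functors = 3^4 = 81

81


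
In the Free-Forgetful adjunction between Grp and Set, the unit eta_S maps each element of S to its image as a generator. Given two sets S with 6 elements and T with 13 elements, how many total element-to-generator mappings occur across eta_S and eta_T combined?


The unit eta_X: X -> U(F(X)) of the Free-Forgetful adjunction
maps each element of X to a generator of F(X). For X = S + T (disjoint
union in Set), |S + T| = |S| + |T|.
Total mappings = 6 + 13 = 19.

19


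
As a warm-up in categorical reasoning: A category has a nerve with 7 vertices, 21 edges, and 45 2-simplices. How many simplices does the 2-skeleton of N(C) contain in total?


The 2-skeleton of the nerve N(C) consists of simplices in dimensions 0, 1, 2:
  |N(C)_0| = 7 (objects)
  |N(C)_1| = 21 (morphisms)
  |N(C)_2| = 45 (composable pairs)
Total = 7 + 21 + 45 = 73

73


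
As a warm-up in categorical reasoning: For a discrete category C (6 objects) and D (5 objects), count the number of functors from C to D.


A functor from a discrete category C to D is determined by
where each object maps. Each of the 6 objects of C can map
to any of the 5 objects of D independently.
Number of functors = 5^6 = 15625

15625


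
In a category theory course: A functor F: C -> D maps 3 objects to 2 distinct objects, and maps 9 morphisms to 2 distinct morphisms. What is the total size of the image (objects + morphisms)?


The image of F consists of distinct objects and distinct morphisms.
|Im(F)| on objects = 2
|Im(F)| on morphisms = 2
Total image cardinality = 2 + 2 = 4

4


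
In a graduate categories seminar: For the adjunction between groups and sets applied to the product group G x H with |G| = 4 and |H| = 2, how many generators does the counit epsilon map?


The counit epsilon_K: F(U(K)) -> K of the Free-Forgetful adjunction
maps |K| generators of F(U(K)) into K. For K = G x H (the product group),
|G x H| = |G| * |H|.
Total generators mapped = 4 * 2 = 8.

8


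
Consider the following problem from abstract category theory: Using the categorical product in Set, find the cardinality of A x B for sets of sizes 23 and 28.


In Set, the product A x B is the Cartesian product.
By the universal property, |A x B| = |A| * |B|.
|A x B| = 23 * 28 = 644

644


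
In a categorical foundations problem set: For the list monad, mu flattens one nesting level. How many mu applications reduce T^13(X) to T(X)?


Each application of mu: T^2 -> T removes one layer of nesting.
Starting at depth 13 (i.e., T^13(X)), we need to reach T(X).
Number of mu applications = 13 - 1 = 12

12


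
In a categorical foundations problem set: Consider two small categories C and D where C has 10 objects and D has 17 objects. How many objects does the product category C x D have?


The product category C x D has objects that are pairs (c, d).
Number of pairs = |Ob(C)| * |Ob(D)| = 10 * 17 = 170

170


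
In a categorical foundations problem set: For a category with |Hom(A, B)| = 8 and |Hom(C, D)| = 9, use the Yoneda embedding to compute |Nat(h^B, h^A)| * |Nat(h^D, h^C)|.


By the Yoneda lemma, Nat(h^B, h^A) is isomorphic to Hom(A, B),
so |Nat(h^B, h^A)| = |Hom(A, B)| and |Nat(h^D, h^C)| = |Hom(C, D)|.
|Hom(A, B)| = 8, |Hom(C, D)| = 9.
|Nat(h^B, h^A) x Nat(h^D, h^C)| = 8 * 9 = 72

72


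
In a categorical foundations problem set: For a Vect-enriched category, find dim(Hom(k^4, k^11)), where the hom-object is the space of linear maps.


In Vect-enriched categories, Hom(k^n, k^m) is the space of m x n matrices.
dim(Hom(k^4, k^11)) = 11 * 4 = 44

44


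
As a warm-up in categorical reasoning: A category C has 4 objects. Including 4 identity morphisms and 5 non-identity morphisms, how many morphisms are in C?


Each object has an identity morphism, giving 4 identities.
Adding the 5 non-identity morphisms:
Total = 4 + 5 = 9

9


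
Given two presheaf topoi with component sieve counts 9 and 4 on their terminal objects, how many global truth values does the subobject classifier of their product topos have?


In a product of presheaf topoi E_1 x E_2, the subobject classifier
is Omega = Omega_1 x Omega_2 (componentwise), so
|Omega(top)| = |Omega_1(top_1)| * |Omega_2(top_2)|.
= 9 * 4 = 36.

36


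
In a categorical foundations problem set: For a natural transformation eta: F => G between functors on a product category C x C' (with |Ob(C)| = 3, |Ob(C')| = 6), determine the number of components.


A natural transformation eta: F => G assigns one component morphism per
object of the domain category.
The domain is the product category C x C', so
|Ob(C x C')| = |Ob(C)| * |Ob(C')| = 3 * 6 = 18.
Therefore eta has 18 component morphisms.

18


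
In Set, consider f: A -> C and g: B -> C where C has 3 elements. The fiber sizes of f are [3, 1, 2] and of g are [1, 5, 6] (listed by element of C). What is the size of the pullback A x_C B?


The pullback A x_C B consists of pairs (a, b) with f(a) = g(b).
For each element c in C, the fiber product has |f^-1(c)| * |g^-1(c)| elements.
Summing over C: 3 * 1 + 1 * 5 + 2 * 6
= 3 + 5 + 12 = 20

20


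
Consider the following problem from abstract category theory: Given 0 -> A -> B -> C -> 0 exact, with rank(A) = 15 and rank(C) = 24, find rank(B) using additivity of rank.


For a short exact sequence 0 -> A -> B -> C -> 0,
rank is additive: rank(B) = rank(A) + rank(C).
rank(B) = 15 + 24 = 39

39


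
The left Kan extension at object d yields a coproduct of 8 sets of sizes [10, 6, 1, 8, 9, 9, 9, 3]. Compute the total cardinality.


Pointwise, the left Kan extension (Lan_F H)(d) is the colimit, indexed
by the comma category (F downarrow d), of H composed with the
projection (F downarrow d) -> C. Here that colimit is given
as a coproduct (disjoint union) of sets, so its cardinality is the
sum of the sizes of the summands.
Coproduct of sets with sizes: 10 + 6 + 1 + 8 + 9 + 9 + 9 + 3
= 55

55


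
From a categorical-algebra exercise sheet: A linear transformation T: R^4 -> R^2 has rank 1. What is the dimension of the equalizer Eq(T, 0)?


The equalizer of f and the zero map is ker(f).
By the rank-nullity theorem: dim(ker(f)) = dim(domain) - rank(f).
dim(ker(f)) = 4 - 1 = 3

3


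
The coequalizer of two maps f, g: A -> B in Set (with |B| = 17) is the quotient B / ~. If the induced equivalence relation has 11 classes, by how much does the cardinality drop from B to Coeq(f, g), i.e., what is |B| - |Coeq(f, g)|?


The coequalizer Coeq(f, g) = B / ~ has one element per equivalence class.
|B| = 17, |Coeq(f, g)| = 11.
|B| - |Coeq(f, g)| = 17 - 11 = 6.

6


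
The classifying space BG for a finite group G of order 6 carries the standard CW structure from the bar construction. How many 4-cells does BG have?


In the bar-construction CW model of BG, the n-cells are indexed by
n-tuples [g_1|...|g_n] of non-identity elements of G (degenerate
simplices with some g_i = e do not contribute cells), so there are
(|G| - 1)^n n-cells.
For dim = 4 with |G| = 6:
cells = (6 - 1)^4 = 5^4 = 625

625


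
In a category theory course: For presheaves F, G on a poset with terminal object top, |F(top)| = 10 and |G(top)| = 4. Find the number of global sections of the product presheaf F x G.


Global sections of a presheaf on a poset with terminal top satisfy
Gamma(H) ~ H(top). Presheaves admit pointwise products, so
(F x G)(top) = F(top) x G(top) (Cartesian product).
|Gamma(F x G)| = |F(top)| * |G(top)| = 10 * 4 = 40.

40


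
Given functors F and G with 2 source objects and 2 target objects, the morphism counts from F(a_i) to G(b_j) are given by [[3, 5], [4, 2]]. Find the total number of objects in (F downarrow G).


Objects of (F downarrow G) are triples (a, b, h: F(a)->G(b)).
The count equals the sum of all entries in the hom-matrix.
sum(row 0) = 8
sum(row 1) = 6
Grand total = 14

14


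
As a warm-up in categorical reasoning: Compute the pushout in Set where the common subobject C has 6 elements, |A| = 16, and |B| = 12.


The pushout A +_C B identifies the images of C in A and B.
|A +_C B| = |A| + |B| - |C| (for injections).
= 16 + 12 - 6 = 22

22


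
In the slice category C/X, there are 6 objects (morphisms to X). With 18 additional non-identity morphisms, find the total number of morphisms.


In the slice category C/X, objects are morphisms to X.
Identity morphisms: 6 (one per object of C/X).
Non-identity morphisms: 18.
Total = 6 + 18 = 24

24


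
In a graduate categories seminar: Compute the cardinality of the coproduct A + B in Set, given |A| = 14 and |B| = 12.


In Set, the coproduct A + B is the disjoint union.
|A + B| = |A| + |B| = 14 + 12 = 26

26


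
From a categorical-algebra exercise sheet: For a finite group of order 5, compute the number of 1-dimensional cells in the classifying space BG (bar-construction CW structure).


In the bar-construction CW model of BG, the n-cells are indexed by
n-tuples [g_1|...|g_n] of non-identity elements of G (degenerate
simplices with some g_i = e do not contribute cells), so there are
(|G| - 1)^n n-cells.
For dim = 1 with |G| = 5:
cells = (5 - 1)^1 = 4^1 = 4

4


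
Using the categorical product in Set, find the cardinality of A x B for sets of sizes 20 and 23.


In Set, the product A x B is the Cartesian product.
By the universal property, |A x B| = |A| * |B|.
|A x B| = 20 * 23 = 460

460


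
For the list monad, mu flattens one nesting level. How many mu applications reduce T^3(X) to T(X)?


Each application of mu: T^2 -> T removes one layer of nesting.
Starting at depth 3 (i.e., T^3(X)), we need to reach T(X).
Number of mu applications = 3 - 1 = 2

2


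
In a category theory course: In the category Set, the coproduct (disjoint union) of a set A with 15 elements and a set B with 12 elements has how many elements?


In Set, the coproduct A + B is the disjoint union.
|A + B| = |A| + |B| = 15 + 12 = 27

27


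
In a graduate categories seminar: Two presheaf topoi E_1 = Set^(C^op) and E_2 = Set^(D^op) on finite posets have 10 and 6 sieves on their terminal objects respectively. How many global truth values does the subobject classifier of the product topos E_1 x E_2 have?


In a product of presheaf topoi E_1 x E_2, the subobject classifier
is Omega = Omega_1 x Omega_2 (componentwise), so
|Omega(top)| = |Omega_1(top_1)| * |Omega_2(top_2)|.
= 10 * 6 = 60.

60


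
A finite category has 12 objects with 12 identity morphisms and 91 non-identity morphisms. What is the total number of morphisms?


Each object has an identity morphism, giving 12 identities.
Adding the 91 non-identity morphisms:
Total = 12 + 91 = 103

103


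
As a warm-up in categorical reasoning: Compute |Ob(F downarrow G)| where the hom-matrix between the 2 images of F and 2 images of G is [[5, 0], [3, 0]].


Objects of (F downarrow G) are triples (a, b, h: F(a)->G(b)).
The count equals the sum of all entries in the hom-matrix.
sum(row 0) = 5
sum(row 1) = 3
Grand total = 8

8


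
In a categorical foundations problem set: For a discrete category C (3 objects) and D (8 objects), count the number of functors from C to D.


A functor from a discrete category C to D is determined by
where each object maps. Each of the 3 objects of C can map
to any of the 8 objects of D independently.
Number of functors = 8^3 = 512

512


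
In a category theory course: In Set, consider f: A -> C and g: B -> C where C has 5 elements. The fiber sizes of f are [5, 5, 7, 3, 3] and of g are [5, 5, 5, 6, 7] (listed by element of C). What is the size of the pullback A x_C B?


The pullback A x_C B consists of pairs (a, b) with f(a) = g(b).
For each element c in C, the fiber product has |f^-1(c)| * |g^-1(c)| elements.
Summing over C: 5 * 5 + 5 * 5 + 7 * 5 + 3 * 6 + 3 * 7
= 25 + 25 + 35 + 18 + 21 = 124

124


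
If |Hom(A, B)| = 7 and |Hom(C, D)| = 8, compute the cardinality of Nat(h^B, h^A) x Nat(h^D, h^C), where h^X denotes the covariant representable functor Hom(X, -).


By the Yoneda lemma, Nat(h^B, h^A) is isomorphic to Hom(A, B),
so |Nat(h^B, h^A)| = |Hom(A, B)| and |Nat(h^D, h^C)| = |Hom(C, D)|.
|Hom(A, B)| = 7, |Hom(C, D)| = 8.
|Nat(h^B, h^A) x Nat(h^D, h^C)| = 7 * 8 = 56

56


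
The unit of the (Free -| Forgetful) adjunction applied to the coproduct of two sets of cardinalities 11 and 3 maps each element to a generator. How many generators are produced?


The unit eta_X: X -> U(F(X)) of the Free-Forgetful adjunction
maps each element of X to a generator of F(X). For X = S + T (disjoint
union in Set), |S + T| = |S| + |T|.
Total mappings = 11 + 3 = 14.

14


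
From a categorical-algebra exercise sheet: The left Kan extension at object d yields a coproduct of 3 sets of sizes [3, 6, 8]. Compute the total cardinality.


Pointwise, the left Kan extension (Lan_F H)(d) is the colimit, indexed
by the comma category (F downarrow d), of H composed with the
projection (F downarrow d) -> C. Here that colimit is given
as a coproduct (disjoint union) of sets, so its cardinality is the
sum of the sizes of the summands.
Coproduct of sets with sizes: 3 + 6 + 8
= 17

17


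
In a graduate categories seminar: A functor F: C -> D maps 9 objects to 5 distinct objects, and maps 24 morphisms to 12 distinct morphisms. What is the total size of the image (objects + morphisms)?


The image of F consists of distinct objects and distinct morphisms.
|Im(F)| on objects = 5
|Im(F)| on morphisms = 12
Total image cardinality = 5 + 12 = 17

17


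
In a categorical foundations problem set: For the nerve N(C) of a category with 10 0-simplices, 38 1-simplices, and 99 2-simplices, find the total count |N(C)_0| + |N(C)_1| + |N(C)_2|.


The 2-skeleton of the nerve N(C) consists of simplices in dimensions 0, 1, 2:
  |N(C)_0| = 10 (objects)
  |N(C)_1| = 38 (morphisms)
  |N(C)_2| = 99 (composable pairs)
Total = 10 + 38 + 99 = 147

147


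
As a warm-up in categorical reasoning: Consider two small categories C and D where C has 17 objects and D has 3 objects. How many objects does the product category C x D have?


The product category C x D has objects that are pairs (c, d).
Number of pairs = |Ob(C)| * |Ob(D)| = 17 * 3 = 51

51


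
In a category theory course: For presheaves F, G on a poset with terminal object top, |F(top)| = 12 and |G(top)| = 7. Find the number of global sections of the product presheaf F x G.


Global sections of a presheaf on a poset with terminal top satisfy
Gamma(H) ~ H(top). Presheaves admit pointwise products, so
(F x G)(top) = F(top) x G(top) (Cartesian product).
|Gamma(F x G)| = |F(top)| * |G(top)| = 12 * 7 = 84.

84


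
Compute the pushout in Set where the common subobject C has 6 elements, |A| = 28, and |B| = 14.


The pushout A +_C B identifies the images of C in A and B.
|A +_C B| = |A| + |B| - |C| (for injections).
= 28 + 14 - 6 = 36

36


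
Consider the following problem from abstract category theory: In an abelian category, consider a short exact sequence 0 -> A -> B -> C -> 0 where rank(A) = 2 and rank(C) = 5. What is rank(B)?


For a short exact sequence 0 -> A -> B -> C -> 0,
rank is additive: rank(B) = rank(A) + rank(C).
rank(B) = 2 + 5 = 7

7


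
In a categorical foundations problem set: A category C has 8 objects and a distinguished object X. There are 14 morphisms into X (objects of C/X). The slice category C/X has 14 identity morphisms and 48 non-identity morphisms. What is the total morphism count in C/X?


In the slice category C/X, objects are morphisms to X.
Identity morphisms: 14 (one per object of C/X).
Non-identity morphisms: 48.
Total = 14 + 48 = 62

62


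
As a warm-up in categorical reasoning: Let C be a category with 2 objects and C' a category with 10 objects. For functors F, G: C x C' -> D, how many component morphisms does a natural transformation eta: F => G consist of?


A natural transformation eta: F => G assigns one component morphism per
object of the domain category.
The domain is the product category C x C', so
|Ob(C x C')| = |Ob(C)| * |Ob(C')| = 2 * 10 = 20.
Therefore eta has 20 component morphisms.

20


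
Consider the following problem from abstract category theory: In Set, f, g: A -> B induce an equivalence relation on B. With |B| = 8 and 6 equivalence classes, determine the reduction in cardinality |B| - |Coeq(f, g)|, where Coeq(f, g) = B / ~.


The coequalizer Coeq(f, g) = B / ~ has one element per equivalence class.
|B| = 8, |Coeq(f, g)| = 6.
|B| - |Coeq(f, g)| = 8 - 6 = 2.

2


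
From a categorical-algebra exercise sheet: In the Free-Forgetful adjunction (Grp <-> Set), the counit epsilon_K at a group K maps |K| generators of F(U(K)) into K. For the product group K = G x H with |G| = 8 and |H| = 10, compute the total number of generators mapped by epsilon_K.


The counit epsilon_K: F(U(K)) -> K of the Free-Forgetful adjunction
maps |K| generators of F(U(K)) into K. For K = G x H (the product group),
|G x H| = |G| * |H|.
Total generators mapped = 8 * 10 = 80.

80


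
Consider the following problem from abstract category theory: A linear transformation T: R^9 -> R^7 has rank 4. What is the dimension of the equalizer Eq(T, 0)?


The equalizer of f and the zero map is ker(f).
By the rank-nullity theorem: dim(ker(f)) = dim(domain) - rank(f).
dim(ker(f)) = 9 - 4 = 5

5


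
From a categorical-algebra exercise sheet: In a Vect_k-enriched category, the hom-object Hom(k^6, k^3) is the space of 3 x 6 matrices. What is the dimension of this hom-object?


In Vect-enriched categories, Hom(k^n, k^m) is the space of m x n matrices.
dim(Hom(k^6, k^3)) = 3 * 6 = 18

18


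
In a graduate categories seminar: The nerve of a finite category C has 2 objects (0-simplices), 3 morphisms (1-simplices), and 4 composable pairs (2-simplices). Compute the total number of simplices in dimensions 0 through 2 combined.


The 2-skeleton of the nerve N(C) consists of simplices in dimensions 0, 1, 2:
  |N(C)_0| = 2 (objects)
  |N(C)_1| = 3 (morphisms)
  |N(C)_2| = 4 (composable pairs)
Total = 2 + 3 + 4 = 9

9


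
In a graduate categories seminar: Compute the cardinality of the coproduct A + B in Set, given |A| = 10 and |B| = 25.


In Set, the coproduct A + B is the disjoint union.
|A + B| = |A| + |B| = 10 + 25 = 35

35


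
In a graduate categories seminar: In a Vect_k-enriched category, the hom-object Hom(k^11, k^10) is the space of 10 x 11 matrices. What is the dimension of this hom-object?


In Vect-enriched categories, Hom(k^n, k^m) is the space of m x n matrices.
dim(Hom(k^11, k^10)) = 10 * 11 = 110

110


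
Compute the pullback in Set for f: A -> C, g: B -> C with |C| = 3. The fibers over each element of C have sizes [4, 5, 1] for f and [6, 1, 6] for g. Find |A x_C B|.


The pullback A x_C B consists of pairs (a, b) with f(a) = g(b).
For each element c in C, the fiber product has |f^-1(c)| * |g^-1(c)| elements.
Summing over C: 4 * 6 + 5 * 1 + 1 * 6
= 24 + 5 + 6 = 35

35


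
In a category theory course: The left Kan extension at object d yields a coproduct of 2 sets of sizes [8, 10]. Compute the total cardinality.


Pointwise, the left Kan extension (Lan_F H)(d) is the colimit, indexed
by the comma category (F downarrow d), of H composed with the
projection (F downarrow d) -> C. Here that colimit is given
as a coproduct (disjoint union) of sets, so its cardinality is the
sum of the sizes of the summands.
Coproduct of sets with sizes: 8 + 10
= 18

18


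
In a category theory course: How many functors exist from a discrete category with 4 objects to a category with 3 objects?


A functor from a discrete category C to D is determined by
where each object maps. Each of the 4 objects of C can map
to any of the 3 objects of D independently.
Number of functors = 3^4 = 81

81


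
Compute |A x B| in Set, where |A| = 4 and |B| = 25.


In Set, the product A x B is the Cartesian product.
By the universal property, |A x B| = |A| * |B|.
|A x B| = 4 * 25 = 100

100


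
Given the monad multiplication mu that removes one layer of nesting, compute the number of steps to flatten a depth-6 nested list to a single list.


Each application of mu: T^2 -> T removes one layer of nesting.
Starting at depth 6 (i.e., T^6(X)), we need to reach T(X).
Number of mu applications = 6 - 1 = 5

5


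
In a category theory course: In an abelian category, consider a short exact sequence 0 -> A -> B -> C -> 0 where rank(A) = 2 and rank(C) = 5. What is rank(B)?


For a short exact sequence 0 -> A -> B -> C -> 0,
rank is additive: rank(B) = rank(A) + rank(C).
rank(B) = 2 + 5 = 7

7


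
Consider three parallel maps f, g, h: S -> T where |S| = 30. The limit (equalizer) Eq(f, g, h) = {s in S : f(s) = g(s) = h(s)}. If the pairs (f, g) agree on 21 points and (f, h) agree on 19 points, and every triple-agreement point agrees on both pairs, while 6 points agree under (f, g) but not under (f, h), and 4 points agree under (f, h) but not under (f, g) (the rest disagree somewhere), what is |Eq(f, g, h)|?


Eq(f, g, h) is the triple-agreement set: points in S where all three
maps take the same value. Using inclusion-exclusion on the pairwise data:
Pair (f, g) agrees on 21 points; pair (f, h) on 19 points.
Points agreeing under (f, g) but not (f, h) = 6; under (f, h) but not (f, g) = 4.
Triple-agreement = agreement-in-(f, g) minus points that agree under (f, g) but not (f, h):
|Eq(f, g, h)| = 21 - 6 = 15
(cross-check via (f, h): 19 - 4 = 15.)

15
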